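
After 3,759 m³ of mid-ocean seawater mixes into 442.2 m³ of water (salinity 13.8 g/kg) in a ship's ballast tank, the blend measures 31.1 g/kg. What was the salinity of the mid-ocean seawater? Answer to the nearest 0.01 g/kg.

33.14 g/kg

Salt balance: 442.2×13.8 + 3,759×S = 4,201.2×31.1
6,102.36 + 3,759·S = 130,657.32
S = (130,657.32 − 6,102.36) / 3,759 = 33.1351 g/kg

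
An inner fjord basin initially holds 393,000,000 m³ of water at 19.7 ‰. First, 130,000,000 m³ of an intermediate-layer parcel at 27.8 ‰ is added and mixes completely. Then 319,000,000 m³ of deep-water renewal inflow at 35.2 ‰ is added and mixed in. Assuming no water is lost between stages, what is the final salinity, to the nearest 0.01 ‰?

Salt balance:
Initial salt = 393,000,000×19.7 = 7,742,100,000
After stage 1: salt = 7,742,100,000 + 130,000,000×27.8 = 11,356,100,000; volume = 523,000,000 m³; S = 21.713 ‰
After stage 2: salt = 11,356,100,000 + 319,000,000×35.2 = 22,584,900,000; volume = 842,000,000 m³
S = 22,584,900,000 / 842,000,000 = 26.8229 ‰

26.82 ‰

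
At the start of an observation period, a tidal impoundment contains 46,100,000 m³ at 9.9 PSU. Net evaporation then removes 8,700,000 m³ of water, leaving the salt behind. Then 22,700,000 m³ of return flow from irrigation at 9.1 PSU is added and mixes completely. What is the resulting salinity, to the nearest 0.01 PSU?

After evaporation: salt = 46,100,000×9.9 = 456,390,000; volume = 46,100,000 − 8,700,000 = 37,400,000 m³
After mixing: salt = 456,390,000 + 22,700,000×9.1 = 662,960,000; volume = 37,400,000 + 22,700,000 = 60,100,000 m³
S = 662,960,000 / 60,100,000 = 11.0309 PSU

11.03 PSU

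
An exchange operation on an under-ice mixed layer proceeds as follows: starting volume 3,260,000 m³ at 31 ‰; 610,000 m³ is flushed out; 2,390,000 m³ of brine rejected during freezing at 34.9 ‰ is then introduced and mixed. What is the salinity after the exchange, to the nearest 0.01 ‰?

Remaining after removal: 2,650,000 m³ at 31 ‰ (salt = 82,150,000)
After addition: salt = 82,150,000 + 2,390,000×34.9 = 165,561,000; volume = 5,040,000 m³
S = 165,561,000 / 5,040,000 = 32.8494 ‰

32.85 ‰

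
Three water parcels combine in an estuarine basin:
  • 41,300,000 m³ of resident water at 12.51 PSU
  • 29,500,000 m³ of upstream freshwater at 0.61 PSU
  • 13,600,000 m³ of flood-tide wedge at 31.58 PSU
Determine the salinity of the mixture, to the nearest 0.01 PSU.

11.42 PSU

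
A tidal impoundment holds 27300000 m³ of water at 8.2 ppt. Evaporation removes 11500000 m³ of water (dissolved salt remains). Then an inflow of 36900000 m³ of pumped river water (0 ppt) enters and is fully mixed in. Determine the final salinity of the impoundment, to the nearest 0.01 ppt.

4.25 ppt

After evaporation: salt = 27,300,000×8.2 = 223,860,000; volume = 27,300,000 − 11,500,000 = 15,800,000 m³
After mixing: salt = 223,860,000 + 36,900,000×0 = 223,860,000; volume = 15,800,000 + 36,900,000 = 52,700,000 m³
S = 223,860,000 / 52,700,000 = 4.2478 ppt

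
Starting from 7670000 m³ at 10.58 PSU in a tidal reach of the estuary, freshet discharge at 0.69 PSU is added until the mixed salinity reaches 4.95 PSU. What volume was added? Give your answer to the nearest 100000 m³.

10100000 m³

Salt balance: 7,670,000×10.58 + V×0.69 = (7,670,000+V)×4.95
81,148,600 + 0.69V = 37,966,500 + 4.95V
43,182,100 = 4.26V
V = 10,136,643.19 m³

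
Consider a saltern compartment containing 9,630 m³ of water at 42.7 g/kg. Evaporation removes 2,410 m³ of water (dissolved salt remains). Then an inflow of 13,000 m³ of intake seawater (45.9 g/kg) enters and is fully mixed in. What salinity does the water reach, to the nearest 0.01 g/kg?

49.85 g/kg

After evaporation: salt = 9,630×42.7 = 411,201; volume = 9,630 − 2,410 = 7,220 m³
After mixing: salt = 411,201 + 13,000×45.9 = 1,007,901; volume = 7,220 + 13,000 = 20,220 m³
S = 1,007,901 / 20,220 = 49.8467 g/kg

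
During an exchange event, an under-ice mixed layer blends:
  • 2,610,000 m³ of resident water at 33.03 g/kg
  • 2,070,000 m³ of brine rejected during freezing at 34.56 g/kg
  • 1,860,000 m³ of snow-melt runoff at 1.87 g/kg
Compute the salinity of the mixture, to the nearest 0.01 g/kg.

24.65 g/kg

Salt balance:
salt = 2,610,000×33.03 + 2,070,000×34.56 + 1,860,000×1.87 = 86,208,300 + 71,539,200 + 3,478,200 = 161,225,700
volume = 2,610,000 + 2,070,000 + 1,860,000 = 6,540,000 m³
S = 161,225,700 / 6,540,000 = 24.6522 g/kg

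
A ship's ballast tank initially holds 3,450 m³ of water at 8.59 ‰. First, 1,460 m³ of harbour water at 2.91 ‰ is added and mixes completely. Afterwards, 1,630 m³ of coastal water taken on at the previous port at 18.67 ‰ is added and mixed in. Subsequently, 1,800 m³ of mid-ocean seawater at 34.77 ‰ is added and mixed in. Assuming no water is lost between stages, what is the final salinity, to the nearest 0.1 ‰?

By conservation of dissolved salt,
Initial salt = 3,450×8.59 = 29,635.5
After stage 1: salt = 29,635.5 + 1,460×2.91 = 33,884.1; volume = 4,910 m³; S = 6.901 ‰
After stage 2: salt = 33,884.1 + 1,630×18.67 = 64,316.2; volume = 6,540 m³; S = 9.834 ‰
After stage 3: salt = 64,316.2 + 1,800×34.77 = 126,902.2; volume = 8,340 m³
S = 126,902.2 / 8,340 = 15.2161 ‰

15.2 ‰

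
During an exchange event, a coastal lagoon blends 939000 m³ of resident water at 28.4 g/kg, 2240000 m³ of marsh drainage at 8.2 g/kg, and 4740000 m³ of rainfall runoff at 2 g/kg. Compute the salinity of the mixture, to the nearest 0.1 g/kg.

Mass of salt is conserved:
salt = 939,000×28.4 + 2,240,000×8.2 + 4,740,000×2 = 26,667,600 + 18,368,000 + 9,480,000 = 54,515,600
volume = 939,000 + 2,240,000 + 4,740,000 = 7,919,000 m³
S = 54,515,600 / 7,919,000 = 6.884 g/kg

6.9 g/kg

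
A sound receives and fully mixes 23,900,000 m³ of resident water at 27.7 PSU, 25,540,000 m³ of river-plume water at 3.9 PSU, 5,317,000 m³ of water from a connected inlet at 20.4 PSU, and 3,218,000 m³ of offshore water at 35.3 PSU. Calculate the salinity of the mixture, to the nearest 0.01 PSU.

16.97 PSU

Mass of salt is conserved:
salt = 23,900,000×27.7 + 25,540,000×3.9 + 5,317,000×20.4 + 3,218,000×35.3 = 662,030,000 + 99,606,000 + 108,466,800 + 113,595,400 = 983,698,200
volume = 23,900,000 + 25,540,000 + 5,317,000 + 3,218,000 = 57,975,000 m³
S = 983,698,200 / 57,975,000 = 16.9676 PSU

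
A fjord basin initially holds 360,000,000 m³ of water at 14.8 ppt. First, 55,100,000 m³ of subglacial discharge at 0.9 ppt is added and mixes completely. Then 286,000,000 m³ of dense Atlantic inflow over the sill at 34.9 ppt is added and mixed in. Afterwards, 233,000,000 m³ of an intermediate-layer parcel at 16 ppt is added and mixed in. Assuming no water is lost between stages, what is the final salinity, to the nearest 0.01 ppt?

20.43 ppt

Mass of salt is conserved:
Initial salt = 360,000,000×14.8 = 5,328,000,000
After stage 1: salt = 5,328,000,000 + 55,100,000×0.9 = 5,377,590,000; volume = 415,100,000 m³; S = 12.955 ppt
After stage 2: salt = 5,377,590,000 + 286,000,000×34.9 = 15,358,990,000; volume = 701,100,000 m³; S = 21.907 ppt
After stage 3: salt = 15,358,990,000 + 233,000,000×16 = 19,086,990,000; volume = 934,100,000 m³
S = 19,086,990,000 / 934,100,000 = 20.4336 ppt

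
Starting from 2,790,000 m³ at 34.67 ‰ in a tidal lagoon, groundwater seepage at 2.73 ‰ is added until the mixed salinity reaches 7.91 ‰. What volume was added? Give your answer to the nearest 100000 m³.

14400000 m³

Salt balance: 2,790,000×34.67 + V×2.73 = (2,790,000+V)×7.91
96,729,300 + 2.73V = 22,068,900 + 7.91V
74,660,400 = 5.18V
V = 14,413,204.63 m³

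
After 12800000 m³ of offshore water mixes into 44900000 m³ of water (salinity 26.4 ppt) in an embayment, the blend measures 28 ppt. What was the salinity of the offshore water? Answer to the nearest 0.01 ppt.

Salt balance: 44,900,000×26.4 + 12,800,000×S = 57,700,000×28
1,185,360,000 + 12,800,000·S = 1,615,600,000
S = (1,615,600,000 − 1,185,360,000) / 12,800,000 = 33.6125 ppt

33.61 ppt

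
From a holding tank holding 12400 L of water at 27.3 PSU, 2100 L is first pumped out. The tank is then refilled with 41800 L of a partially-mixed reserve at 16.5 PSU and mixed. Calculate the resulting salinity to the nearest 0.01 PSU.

18.64 PSU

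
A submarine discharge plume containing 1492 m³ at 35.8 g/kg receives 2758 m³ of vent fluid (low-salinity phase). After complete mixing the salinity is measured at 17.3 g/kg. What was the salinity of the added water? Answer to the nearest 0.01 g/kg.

Salt balance: 1,492×35.8 + 2,758×S = 4,250×17.3
53,413.6 + 2,758·S = 73,525
S = (73,525 − 53,413.6) / 2,758 = 7.292 g/kg

7.29 g/kg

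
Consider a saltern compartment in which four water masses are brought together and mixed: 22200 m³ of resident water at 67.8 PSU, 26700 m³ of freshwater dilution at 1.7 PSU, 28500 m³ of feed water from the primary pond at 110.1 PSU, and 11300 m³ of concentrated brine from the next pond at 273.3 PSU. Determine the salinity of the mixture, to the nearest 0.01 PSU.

Salt balance:
salt = 22,200×67.8 + 26,700×1.7 + 28,500×110.1 + 11,300×273.3 = 1,505,160 + 45,390 + 3,137,850 + 3,088,290 = 7,776,690
volume = 22,200 + 26,700 + 28,500 + 11,300 = 88,700 m³
S = 7,776,690 / 88,700 = 87.6741 PSU

87.67 PSU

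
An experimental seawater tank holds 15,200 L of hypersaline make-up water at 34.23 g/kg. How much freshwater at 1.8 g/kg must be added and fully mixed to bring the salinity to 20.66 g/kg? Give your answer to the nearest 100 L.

Salt balance: 15,200×34.23 + V×1.8 = (15,200+V)×20.66
520,296 + 1.8V = 314,032 + 20.66V
206,264 = 18.86V
V = 10,936.59 L

10900 L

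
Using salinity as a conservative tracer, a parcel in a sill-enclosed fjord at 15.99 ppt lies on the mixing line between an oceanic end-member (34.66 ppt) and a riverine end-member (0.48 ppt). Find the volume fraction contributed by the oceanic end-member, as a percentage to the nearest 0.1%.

45.4%

Let g be the oceanic fraction. Salt balance per unit volume:
g×34.66 + (1−g)×0.48 = 15.99
g = (15.99 − 0.48) / (34.66 − 0.48) = 15.51/34.18 = 0.4538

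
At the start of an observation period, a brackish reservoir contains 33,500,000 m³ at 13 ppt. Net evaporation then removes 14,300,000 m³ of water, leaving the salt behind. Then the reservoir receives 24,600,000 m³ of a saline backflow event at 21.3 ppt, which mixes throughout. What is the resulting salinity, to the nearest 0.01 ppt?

21.91 ppt

After evaporation: salt = 33,500,000×13 = 435,500,000; volume = 33,500,000 − 14,300,000 = 19,200,000 m³
After mixing: salt = 435,500,000 + 24,600,000×21.3 = 959,480,000; volume = 19,200,000 + 24,600,000 = 43,800,000 m³
S = 959,480,000 / 43,800,000 = 21.9059 ppt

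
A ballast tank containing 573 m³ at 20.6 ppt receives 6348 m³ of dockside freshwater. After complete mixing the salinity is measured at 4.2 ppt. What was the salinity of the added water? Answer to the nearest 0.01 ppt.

Salt balance: 573×20.6 + 6,348×S = 6,921×4.2
11,803.8 + 6,348·S = 29,068.2
S = (29,068.2 − 11,803.8) / 6,348 = 2.7197 ppt

2.72 ppt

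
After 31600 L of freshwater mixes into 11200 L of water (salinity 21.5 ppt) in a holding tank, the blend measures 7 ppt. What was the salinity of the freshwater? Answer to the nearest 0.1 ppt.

1.9 ppt

Salt balance: 11,200×21.5 + 31,600×S = 42,800×7
240,800 + 31,600·S = 299,600
S = (299,600 − 240,800) / 31,600 = 1.8608 ppt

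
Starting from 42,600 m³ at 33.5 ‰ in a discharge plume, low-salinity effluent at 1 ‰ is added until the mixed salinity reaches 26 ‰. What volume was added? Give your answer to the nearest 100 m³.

12800 m³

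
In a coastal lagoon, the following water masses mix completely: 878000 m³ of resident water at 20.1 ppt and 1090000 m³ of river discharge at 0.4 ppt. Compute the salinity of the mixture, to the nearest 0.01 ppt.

Conserving salt mass:
salt = 878,000×20.1 + 1,090,000×0.4 = 17,647,800 + 436,000 = 18,083,800
volume = 878,000 + 1,090,000 = 1,968,000 m³
S = 18,083,800 / 1,968,000 = 9.1889 ppt

9.19 ppt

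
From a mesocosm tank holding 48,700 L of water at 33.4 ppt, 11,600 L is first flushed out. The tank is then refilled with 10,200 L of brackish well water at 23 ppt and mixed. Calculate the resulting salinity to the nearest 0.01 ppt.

Remaining after removal: 37,100 L at 33.4 ppt (salt = 1,239,140)
After addition: salt = 1,239,140 + 10,200×23 = 1,473,740; volume = 47,300 L
S = 1,473,740 / 47,300 = 31.1573 ppt

31.16 ppt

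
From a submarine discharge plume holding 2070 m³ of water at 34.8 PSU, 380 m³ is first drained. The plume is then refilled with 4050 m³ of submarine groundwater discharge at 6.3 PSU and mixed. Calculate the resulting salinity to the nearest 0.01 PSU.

Remaining after removal: 1,690 m³ at 34.8 PSU (salt = 58,812)
After addition: salt = 58,812 + 4,050×6.3 = 84,327; volume = 5,740 m³
S = 84,327 / 5,740 = 14.6911 PSU

14.69 PSU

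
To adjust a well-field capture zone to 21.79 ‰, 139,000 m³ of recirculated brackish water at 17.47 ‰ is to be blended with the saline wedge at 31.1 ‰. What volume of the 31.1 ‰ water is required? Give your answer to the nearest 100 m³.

64500 m³

Salt balance: 139,000×17.47 + V×31.1 = (139,000+V)×21.79
2,428,330 + 31.1V = 3,028,810 + 21.79V
600,480 = 9.31V
V = 64,498.39 m³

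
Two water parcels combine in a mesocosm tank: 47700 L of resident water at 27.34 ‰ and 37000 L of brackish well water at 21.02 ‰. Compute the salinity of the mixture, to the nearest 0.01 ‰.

24.58 ‰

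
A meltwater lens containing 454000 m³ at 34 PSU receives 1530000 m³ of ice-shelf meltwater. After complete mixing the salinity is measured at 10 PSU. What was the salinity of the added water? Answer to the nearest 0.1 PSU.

2.9 PSU

Salt balance: 454,000×34 + 1,530,000×S = 1,984,000×10
15,436,000 + 1,530,000·S = 19,840,000
S = (19,840,000 − 15,436,000) / 1,530,000 = 2.8784 PSU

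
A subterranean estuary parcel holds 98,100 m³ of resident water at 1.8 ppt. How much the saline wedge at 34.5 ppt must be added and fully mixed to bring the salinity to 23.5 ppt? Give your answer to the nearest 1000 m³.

Salt balance: 98,100×1.8 + V×34.5 = (98,100+V)×23.5
176,580 + 34.5V = 2,305,350 + 23.5V
2,128,770 = 11V
V = 193,524.55 m³

194000 m³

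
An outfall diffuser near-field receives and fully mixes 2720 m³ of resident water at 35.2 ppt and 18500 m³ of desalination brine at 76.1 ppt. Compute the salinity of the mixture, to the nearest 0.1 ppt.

Total salt / total volume:
salt = 2,720×35.2 + 18,500×76.1 = 95,744 + 1,407,850 = 1,503,594
volume = 2,720 + 18,500 = 21,220 m³
S = 1,503,594 / 21,220 = 70.857 ppt

70.9 ppt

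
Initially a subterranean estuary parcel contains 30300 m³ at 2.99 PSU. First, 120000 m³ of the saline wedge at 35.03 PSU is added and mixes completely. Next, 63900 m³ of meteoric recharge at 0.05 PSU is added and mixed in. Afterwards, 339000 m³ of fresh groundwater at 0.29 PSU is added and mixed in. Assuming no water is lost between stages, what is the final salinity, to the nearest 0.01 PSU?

7.95 PSU

Conserving salt mass:
Initial salt = 30,300×2.99 = 90,597
After stage 1: salt = 90,597 + 120,000×35.03 = 4,294,197; volume = 150,300 m³; S = 28.571 PSU
After stage 2: salt = 4,294,197 + 63,900×0.05 = 4,297,392; volume = 214,200 m³; S = 20.063 PSU
After stage 3: salt = 4,297,392 + 339,000×0.29 = 4,395,702; volume = 553,200 m³
S = 4,395,702 / 553,200 = 7.946 PSU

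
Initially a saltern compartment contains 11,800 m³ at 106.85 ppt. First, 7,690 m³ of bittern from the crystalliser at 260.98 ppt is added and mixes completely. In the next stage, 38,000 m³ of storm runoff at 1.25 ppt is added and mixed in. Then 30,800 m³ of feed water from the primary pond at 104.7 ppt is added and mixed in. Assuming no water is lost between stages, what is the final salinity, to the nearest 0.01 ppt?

Total salt / total volume:
Initial salt = 11,800×106.85 = 1,260,830
After stage 1: salt = 1,260,830 + 7,690×260.98 = 3,267,766.2; volume = 19,490 m³; S = 167.664 ppt
After stage 2: salt = 3,267,766.2 + 38,000×1.25 = 3,315,266.2; volume = 57,490 m³; S = 57.667 ppt
After stage 3: salt = 3,315,266.2 + 30,800×104.7 = 6,540,026.2; volume = 88,290 m³
S = 6,540,026.2 / 88,290 = 74.0744 ppt

74.07 ppt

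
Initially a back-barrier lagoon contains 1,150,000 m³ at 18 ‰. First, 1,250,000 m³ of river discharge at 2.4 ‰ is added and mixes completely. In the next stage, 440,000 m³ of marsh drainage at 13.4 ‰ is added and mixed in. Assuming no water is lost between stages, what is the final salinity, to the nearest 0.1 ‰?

10.4 ‰

Weighted by volume,
Initial salt = 1,150,000×18 = 20,700,000
After stage 1: salt = 20,700,000 + 1,250,000×2.4 = 23,700,000; volume = 2,400,000 m³; S = 9.875 ‰
After stage 2: salt = 23,700,000 + 440,000×13.4 = 29,596,000; volume = 2,840,000 m³
S = 29,596,000 / 2,840,000 = 10.4211 ‰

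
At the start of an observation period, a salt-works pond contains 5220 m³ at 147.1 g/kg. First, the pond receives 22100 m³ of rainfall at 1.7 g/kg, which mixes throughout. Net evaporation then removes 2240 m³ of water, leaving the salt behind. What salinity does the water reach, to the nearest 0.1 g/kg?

32.1 g/kg

After mixing: salt = 5,220×147.1 + 22,100×1.7 = 805,432; volume = 27,320 m³
After evaporation: salt unchanged = 805,432; volume = 27,320 − 2,240 = 25,080 m³
S = 805,432 / 25,080 = 32.1145 g/kg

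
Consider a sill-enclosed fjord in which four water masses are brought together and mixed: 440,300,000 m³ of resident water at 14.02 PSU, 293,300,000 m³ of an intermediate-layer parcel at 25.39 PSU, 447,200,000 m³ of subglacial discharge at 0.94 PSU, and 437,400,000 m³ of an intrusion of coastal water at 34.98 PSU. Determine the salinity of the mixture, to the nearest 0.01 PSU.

Total salt / total volume:
salt = 440,300,000×14.02 + 293,300,000×25.39 + 447,200,000×0.94 + 437,400,000×34.98 = 6,173,006,000 + 7,446,887,000 + 420,368,000 + 15,300,252,000 = 29,340,513,000
volume = 440,300,000 + 293,300,000 + 447,200,000 + 437,400,000 = 1,618,200,000 m³
S = 29,340,513,000 / 1,618,200,000 = 18.1316 PSU

18.13 PSU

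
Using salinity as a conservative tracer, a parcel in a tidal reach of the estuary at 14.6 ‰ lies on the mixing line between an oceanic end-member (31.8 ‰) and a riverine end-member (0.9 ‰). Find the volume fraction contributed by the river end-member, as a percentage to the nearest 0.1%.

Let f be the freshwater fraction. Salt balance per unit volume:
f×0.9 + (1−f)×31.8 = 14.6
f = (31.8 − 14.6) / (31.8 − 0.9) = 17.2/30.9 = 0.5566

55.7%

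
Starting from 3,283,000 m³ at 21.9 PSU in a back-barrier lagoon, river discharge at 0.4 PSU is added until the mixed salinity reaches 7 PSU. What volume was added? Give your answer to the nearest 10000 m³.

7410000 m³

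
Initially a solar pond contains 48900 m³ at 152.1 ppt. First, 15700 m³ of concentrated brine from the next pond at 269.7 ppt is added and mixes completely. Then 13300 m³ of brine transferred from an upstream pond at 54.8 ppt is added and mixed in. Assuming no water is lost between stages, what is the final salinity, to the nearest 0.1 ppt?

Conserving salt mass:
Initial salt = 48,900×152.1 = 7,437,690
After stage 1: salt = 7,437,690 + 15,700×269.7 = 11,671,980; volume = 64,600 m³; S = 180.681 ppt
After stage 2: salt = 11,671,980 + 13,300×54.8 = 12,400,820; volume = 77,900 m³
S = 12,400,820 / 77,900 = 159.189 ppt

159.2 ppt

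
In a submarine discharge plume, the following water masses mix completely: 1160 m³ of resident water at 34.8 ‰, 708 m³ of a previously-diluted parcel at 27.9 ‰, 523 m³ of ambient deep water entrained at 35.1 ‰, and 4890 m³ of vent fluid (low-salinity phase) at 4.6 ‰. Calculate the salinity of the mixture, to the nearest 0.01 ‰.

Conserving salt mass:
salt = 1,160×34.8 + 708×27.9 + 523×35.1 + 4,890×4.6 = 40,368 + 19,753.2 + 18,357.3 + 22,494 = 100,972.5
volume = 1,160 + 708 + 523 + 4,890 = 7,281 m³
S = 100,972.5 / 7,281 = 13.8679 ‰

13.87 ‰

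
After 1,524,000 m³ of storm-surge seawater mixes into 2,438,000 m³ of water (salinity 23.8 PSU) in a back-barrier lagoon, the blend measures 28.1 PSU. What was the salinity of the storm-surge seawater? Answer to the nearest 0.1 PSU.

35.0 PSU

Salt balance: 2,438,000×23.8 + 1,524,000×S = 3,962,000×28.1
58,024,400 + 1,524,000·S = 111,332,200
S = (111,332,200 − 58,024,400) / 1,524,000 = 34.9789 PSU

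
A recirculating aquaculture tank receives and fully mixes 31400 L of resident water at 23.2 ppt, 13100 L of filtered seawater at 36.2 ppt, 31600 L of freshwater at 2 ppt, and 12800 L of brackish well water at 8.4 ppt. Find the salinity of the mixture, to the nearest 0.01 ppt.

Weighted by volume,
salt = 31,400×23.2 + 13,100×36.2 + 31,600×2 + 12,800×8.4 = 728,480 + 474,220 + 63,200 + 107,520 = 1,373,420
volume = 31,400 + 13,100 + 31,600 + 12,800 = 88,900 L
S = 1,373,420 / 88,900 = 15.449 ppt

15.45 ppt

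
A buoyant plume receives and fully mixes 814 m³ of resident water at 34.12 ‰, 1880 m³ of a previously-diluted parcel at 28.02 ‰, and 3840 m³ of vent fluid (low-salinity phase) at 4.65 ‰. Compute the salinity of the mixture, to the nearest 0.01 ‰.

15.05 ‰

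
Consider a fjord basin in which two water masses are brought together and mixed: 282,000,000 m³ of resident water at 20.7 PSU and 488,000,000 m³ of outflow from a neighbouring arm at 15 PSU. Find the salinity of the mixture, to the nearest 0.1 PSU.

17.1 PSU

By conservation of dissolved salt,
salt = 282,000,000×20.7 + 488,000,000×15 = 5,837,400,000 + 7,320,000,000 = 13,157,400,000
volume = 282,000,000 + 488,000,000 = 770,000,000 m³
S = 13,157,400,000 / 770,000,000 = 17.088 PSU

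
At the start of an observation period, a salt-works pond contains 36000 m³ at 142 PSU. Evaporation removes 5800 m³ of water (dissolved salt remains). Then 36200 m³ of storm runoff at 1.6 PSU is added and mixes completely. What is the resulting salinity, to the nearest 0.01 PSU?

After evaporation: salt = 36,000×142 = 5,112,000; volume = 36,000 − 5,800 = 30,200 m³
After mixing: salt = 5,112,000 + 36,200×1.6 = 5,169,920; volume = 30,200 + 36,200 = 66,400 m³
S = 5,169,920 / 66,400 = 77.8602 PSU

77.86 PSU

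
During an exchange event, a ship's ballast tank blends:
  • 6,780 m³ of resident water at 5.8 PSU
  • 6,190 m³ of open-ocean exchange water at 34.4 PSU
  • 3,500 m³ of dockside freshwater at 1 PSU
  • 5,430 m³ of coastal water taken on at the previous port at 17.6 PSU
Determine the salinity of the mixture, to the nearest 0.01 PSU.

16.04 PSU

Weighted by volume,
salt = 6,780×5.8 + 6,190×34.4 + 3,500×1 + 5,430×17.6 = 39,324 + 212,936 + 3,500 + 95,568 = 351,328
volume = 6,780 + 6,190 + 3,500 + 5,430 = 21,900 m³
S = 351,328 / 21,900 = 16.0424 PSU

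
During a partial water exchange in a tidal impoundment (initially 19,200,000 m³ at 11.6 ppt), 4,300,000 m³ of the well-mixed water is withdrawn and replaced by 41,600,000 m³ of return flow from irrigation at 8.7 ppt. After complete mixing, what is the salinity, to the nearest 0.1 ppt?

9.5 ppt

Remaining after removal: 14,900,000 m³ at 11.6 ppt (salt = 172,840,000)
After addition: salt = 172,840,000 + 41,600,000×8.7 = 534,760,000; volume = 56,500,000 m³
S = 534,760,000 / 56,500,000 = 9.4648 ppt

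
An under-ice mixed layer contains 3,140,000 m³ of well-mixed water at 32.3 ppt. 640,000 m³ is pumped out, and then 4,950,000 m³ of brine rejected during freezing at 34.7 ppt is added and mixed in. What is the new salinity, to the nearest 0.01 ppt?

33.89 ppt

Remaining after removal: 2,500,000 m³ at 32.3 ppt (salt = 80,750,000)
After addition: salt = 80,750,000 + 4,950,000×34.7 = 252,515,000; volume = 7,450,000 m³
S = 252,515,000 / 7,450,000 = 33.8946 ppt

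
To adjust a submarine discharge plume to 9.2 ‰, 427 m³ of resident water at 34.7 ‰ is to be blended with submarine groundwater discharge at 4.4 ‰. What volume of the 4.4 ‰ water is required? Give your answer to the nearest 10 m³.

2270 m³

Salt balance: 427×34.7 + V×4.4 = (427+V)×9.2
14,816.9 + 4.4V = 3,928.4 + 9.2V
10,888.5 = 4.8V
V = 2,268.44 m³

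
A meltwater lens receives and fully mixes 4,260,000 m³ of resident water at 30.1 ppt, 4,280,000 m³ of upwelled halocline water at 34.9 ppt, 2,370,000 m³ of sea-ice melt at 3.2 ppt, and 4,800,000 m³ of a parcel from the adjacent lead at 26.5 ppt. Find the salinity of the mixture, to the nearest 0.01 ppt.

By conservation of dissolved salt,
salt = 4,260,000×30.1 + 4,280,000×34.9 + 2,370,000×3.2 + 4,800,000×26.5 = 128,226,000 + 149,372,000 + 7,584,000 + 127,200,000 = 412,382,000
volume = 4,260,000 + 4,280,000 + 2,370,000 + 4,800,000 = 15,710,000 m³
S = 412,382,000 / 15,710,000 = 26.2496 ppt

26.25 ppt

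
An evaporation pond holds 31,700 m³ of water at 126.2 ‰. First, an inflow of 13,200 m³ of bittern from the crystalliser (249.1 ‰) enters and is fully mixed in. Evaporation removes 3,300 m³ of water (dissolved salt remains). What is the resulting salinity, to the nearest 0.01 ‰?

After mixing: salt = 31,700×126.2 + 13,200×249.1 = 7,288,660; volume = 44,900 m³
After evaporation: salt unchanged = 7,288,660; volume = 44,900 − 3,300 = 41,600 m³
S = 7,288,660 / 41,600 = 175.2082 ‰

175.21 ‰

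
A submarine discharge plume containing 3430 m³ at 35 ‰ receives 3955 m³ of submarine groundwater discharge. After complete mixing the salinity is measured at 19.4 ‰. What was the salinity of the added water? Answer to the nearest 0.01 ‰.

5.87 ‰

Salt balance: 3,430×35 + 3,955×S = 7,385×19.4
120,050 + 3,955·S = 143,269
S = (143,269 − 120,050) / 3,955 = 5.8708 ‰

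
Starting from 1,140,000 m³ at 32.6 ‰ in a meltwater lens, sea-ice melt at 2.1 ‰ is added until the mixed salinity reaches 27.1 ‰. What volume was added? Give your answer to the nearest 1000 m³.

Salt balance: 1,140,000×32.6 + V×2.1 = (1,140,000+V)×27.1
37,164,000 + 2.1V = 30,894,000 + 27.1V
6,270,000 = 25V
V = 250,800 m³

251000 m³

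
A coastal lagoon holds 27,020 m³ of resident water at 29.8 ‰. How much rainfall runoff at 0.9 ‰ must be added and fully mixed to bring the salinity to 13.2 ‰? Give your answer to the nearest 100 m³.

36500 m³

Salt balance: 27,020×29.8 + V×0.9 = (27,020+V)×13.2
805,196 + 0.9V = 356,664 + 13.2V
448,532 = 12.3V
V = 36,466.02 m³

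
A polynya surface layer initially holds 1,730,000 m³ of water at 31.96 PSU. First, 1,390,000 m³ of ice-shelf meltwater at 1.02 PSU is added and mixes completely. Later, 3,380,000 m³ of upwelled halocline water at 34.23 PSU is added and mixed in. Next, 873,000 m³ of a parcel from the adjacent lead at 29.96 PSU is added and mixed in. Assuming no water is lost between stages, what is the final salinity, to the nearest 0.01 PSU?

26.93 PSU

Salt balance:
Initial salt = 1,730,000×31.96 = 55,290,800
After stage 1: salt = 55,290,800 + 1,390,000×1.02 = 56,708,600; volume = 3,120,000 m³; S = 18.176 PSU
After stage 2: salt = 56,708,600 + 3,380,000×34.23 = 172,406,000; volume = 6,500,000 m³; S = 26.524 PSU
After stage 3: salt = 172,406,000 + 873,000×29.96 = 198,561,080; volume = 7,373,000 m³
S = 198,561,080 / 7,373,000 = 26.9308 PSU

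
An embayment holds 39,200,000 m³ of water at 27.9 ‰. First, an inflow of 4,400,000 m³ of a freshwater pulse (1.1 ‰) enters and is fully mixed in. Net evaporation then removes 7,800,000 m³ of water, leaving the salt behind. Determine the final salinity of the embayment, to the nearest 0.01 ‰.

30.68 ‰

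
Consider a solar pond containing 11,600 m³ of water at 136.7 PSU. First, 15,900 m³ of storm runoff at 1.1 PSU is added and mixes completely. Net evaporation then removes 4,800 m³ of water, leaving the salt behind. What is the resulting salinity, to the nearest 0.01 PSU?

After mixing: salt = 11,600×136.7 + 15,900×1.1 = 1,603,210; volume = 27,500 m³
After evaporation: salt unchanged = 1,603,210; volume = 27,500 − 4,800 = 22,700 m³
S = 1,603,210 / 22,700 = 70.626 PSU

70.63 PSU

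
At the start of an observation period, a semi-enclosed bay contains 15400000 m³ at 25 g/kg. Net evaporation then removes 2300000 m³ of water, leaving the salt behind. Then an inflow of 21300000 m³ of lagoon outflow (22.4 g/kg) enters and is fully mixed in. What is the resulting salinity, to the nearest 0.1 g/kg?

After evaporation: salt = 15,400,000×25 = 385,000,000; volume = 15,400,000 − 2,300,000 = 13,100,000 m³
After mixing: salt = 385,000,000 + 21,300,000×22.4 = 862,120,000; volume = 13,100,000 + 21,300,000 = 34,400,000 m³
S = 862,120,000 / 34,400,000 = 25.0616 g/kg

25.1 g/kg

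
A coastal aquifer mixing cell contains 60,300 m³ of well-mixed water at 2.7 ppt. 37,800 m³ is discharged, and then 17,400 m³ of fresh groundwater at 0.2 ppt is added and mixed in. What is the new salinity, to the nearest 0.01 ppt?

1.61 ppt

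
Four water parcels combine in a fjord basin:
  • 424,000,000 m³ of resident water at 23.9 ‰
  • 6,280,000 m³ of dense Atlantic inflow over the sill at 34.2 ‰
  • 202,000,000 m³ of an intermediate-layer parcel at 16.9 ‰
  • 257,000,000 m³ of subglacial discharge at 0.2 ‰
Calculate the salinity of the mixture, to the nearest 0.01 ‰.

15.53 ‰

Total salt / total volume:
salt = 424,000,000×23.9 + 6,280,000×34.2 + 202,000,000×16.9 + 257,000,000×0.2 = 10,133,600,000 + 214,776,000 + 3,413,800,000 + 51,400,000 = 13,813,576,000
volume = 424,000,000 + 6,280,000 + 202,000,000 + 257,000,000 = 889,280,000 m³
S = 13,813,576,000 / 889,280,000 = 15.5334 ‰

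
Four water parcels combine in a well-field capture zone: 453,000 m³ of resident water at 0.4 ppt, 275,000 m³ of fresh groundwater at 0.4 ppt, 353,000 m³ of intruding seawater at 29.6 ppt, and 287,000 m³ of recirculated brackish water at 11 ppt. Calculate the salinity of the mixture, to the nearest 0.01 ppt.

10.16 ppt

Mass of salt is conserved:
salt = 453,000×0.4 + 275,000×0.4 + 353,000×29.6 + 287,000×11 = 181,200 + 110,000 + 10,448,800 + 3,157,000 = 13,897,000
volume = 453,000 + 275,000 + 353,000 + 287,000 = 1,368,000 m³
S = 13,897,000 / 1,368,000 = 10.1586 ppt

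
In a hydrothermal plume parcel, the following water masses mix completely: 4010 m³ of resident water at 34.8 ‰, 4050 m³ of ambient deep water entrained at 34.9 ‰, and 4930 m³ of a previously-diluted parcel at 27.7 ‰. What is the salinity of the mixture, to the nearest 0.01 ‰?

32.14 ‰

Mass of salt is conserved:
salt = 4,010×34.8 + 4,050×34.9 + 4,930×27.7 = 139,548 + 141,345 + 136,561 = 417,454
volume = 4,010 + 4,050 + 4,930 = 12,990 m³
S = 417,454 / 12,990 = 32.1366 ‰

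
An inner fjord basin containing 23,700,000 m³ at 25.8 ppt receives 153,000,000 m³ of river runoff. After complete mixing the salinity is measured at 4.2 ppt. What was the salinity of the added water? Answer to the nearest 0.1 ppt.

Salt balance: 23,700,000×25.8 + 153,000,000×S = 176,700,000×4.2
611,460,000 + 153,000,000·S = 742,140,000
S = (742,140,000 − 611,460,000) / 153,000,000 = 0.8541 ppt

0.9 ppt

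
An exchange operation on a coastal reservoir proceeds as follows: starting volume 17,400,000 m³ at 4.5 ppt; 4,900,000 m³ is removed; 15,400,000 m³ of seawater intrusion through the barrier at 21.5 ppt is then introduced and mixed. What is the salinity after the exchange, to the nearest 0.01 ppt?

Remaining after removal: 12,500,000 m³ at 4.5 ppt (salt = 56,250,000)
After addition: salt = 56,250,000 + 15,400,000×21.5 = 387,350,000; volume = 27,900,000 m³
S = 387,350,000 / 27,900,000 = 13.8835 ppt

13.88 ppt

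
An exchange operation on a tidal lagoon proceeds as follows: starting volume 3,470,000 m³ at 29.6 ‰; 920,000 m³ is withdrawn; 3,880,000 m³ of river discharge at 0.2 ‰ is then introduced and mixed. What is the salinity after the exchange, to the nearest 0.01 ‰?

11.86 ‰

Remaining after removal: 2,550,000 m³ at 29.6 ‰ (salt = 75,480,000)
After addition: salt = 75,480,000 + 3,880,000×0.2 = 76,256,000; volume = 6,430,000 m³
S = 76,256,000 / 6,430,000 = 11.8594 ‰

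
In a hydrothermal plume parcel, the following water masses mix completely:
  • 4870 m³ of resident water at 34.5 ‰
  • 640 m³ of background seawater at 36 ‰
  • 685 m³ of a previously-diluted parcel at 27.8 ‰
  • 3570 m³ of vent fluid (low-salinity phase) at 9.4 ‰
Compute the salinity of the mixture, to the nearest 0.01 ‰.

Salt balance:
salt = 4,870×34.5 + 640×36 + 685×27.8 + 3,570×9.4 = 168,015 + 23,040 + 19,043 + 33,558 = 243,656
volume = 4,870 + 640 + 685 + 3,570 = 9,765 m³
S = 243,656 / 9,765 = 24.952 ‰

24.95 ‰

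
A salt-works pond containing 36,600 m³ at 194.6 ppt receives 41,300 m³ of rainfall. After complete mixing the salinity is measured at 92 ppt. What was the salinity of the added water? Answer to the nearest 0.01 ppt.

1.08 ppt

Salt balance: 36,600×194.6 + 41,300×S = 77,900×92
7,122,360 + 41,300·S = 7,166,800
S = (7,166,800 − 7,122,360) / 41,300 = 1.076 ppt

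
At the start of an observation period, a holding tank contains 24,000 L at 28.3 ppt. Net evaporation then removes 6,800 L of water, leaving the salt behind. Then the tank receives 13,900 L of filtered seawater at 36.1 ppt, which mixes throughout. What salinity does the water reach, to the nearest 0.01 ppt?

After evaporation: salt = 24,000×28.3 = 679,200; volume = 24,000 − 6,800 = 17,200 L
After mixing: salt = 679,200 + 13,900×36.1 = 1,180,990; volume = 17,200 + 13,900 = 31,100 L
S = 1,180,990 / 31,100 = 37.974 ppt

37.97 ppt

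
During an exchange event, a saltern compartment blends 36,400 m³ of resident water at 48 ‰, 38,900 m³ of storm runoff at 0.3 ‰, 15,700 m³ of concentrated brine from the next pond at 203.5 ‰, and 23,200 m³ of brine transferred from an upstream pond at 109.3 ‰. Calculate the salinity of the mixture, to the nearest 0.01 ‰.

65.58 ‰

Weighted by volume,
salt = 36,400×48 + 38,900×0.3 + 15,700×203.5 + 23,200×109.3 = 1,747,200 + 11,670 + 3,194,950 + 2,535,760 = 7,489,580
volume = 36,400 + 38,900 + 15,700 + 23,200 = 114,200 m³
S = 7,489,580 / 114,200 = 65.583 ‰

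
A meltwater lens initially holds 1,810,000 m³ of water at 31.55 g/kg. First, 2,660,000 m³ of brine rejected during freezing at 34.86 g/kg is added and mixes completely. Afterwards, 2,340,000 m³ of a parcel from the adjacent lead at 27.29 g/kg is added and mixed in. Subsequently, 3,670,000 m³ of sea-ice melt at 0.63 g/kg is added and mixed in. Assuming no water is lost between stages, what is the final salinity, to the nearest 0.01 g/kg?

20.61 g/kg

Weighted by volume,
Initial salt = 1,810,000×31.55 = 57,105,500
After stage 1: salt = 57,105,500 + 2,660,000×34.86 = 149,833,100; volume = 4,470,000 m³; S = 33.52 g/kg
After stage 2: salt = 149,833,100 + 2,340,000×27.29 = 213,691,700; volume = 6,810,000 m³; S = 31.379 g/kg
After stage 3: salt = 213,691,700 + 3,670,000×0.63 = 216,003,800; volume = 10,480,000 m³
S = 216,003,800 / 10,480,000 = 20.611 g/kg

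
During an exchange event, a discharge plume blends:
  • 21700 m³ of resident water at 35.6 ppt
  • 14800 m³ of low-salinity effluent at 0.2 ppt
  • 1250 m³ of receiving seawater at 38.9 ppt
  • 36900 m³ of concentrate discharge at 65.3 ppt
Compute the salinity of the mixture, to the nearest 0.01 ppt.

Salt balance:
salt = 21,700×35.6 + 14,800×0.2 + 1,250×38.9 + 36,900×65.3 = 772,520 + 2,960 + 48,625 + 2,409,570 = 3,233,675
volume = 21,700 + 14,800 + 1,250 + 36,900 = 74,650 m³
S = 3,233,675 / 74,650 = 43.3178 ppt

43.32 ppt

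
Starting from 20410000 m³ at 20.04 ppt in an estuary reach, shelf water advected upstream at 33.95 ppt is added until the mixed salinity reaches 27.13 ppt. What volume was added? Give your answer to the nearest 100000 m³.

Salt balance: 20,410,000×20.04 + V×33.95 = (20,410,000+V)×27.13
409,016,400 + 33.95V = 553,723,300 + 27.13V
144,706,900 = 6.82V
V = 21,218,020.53 m³

21200000 m³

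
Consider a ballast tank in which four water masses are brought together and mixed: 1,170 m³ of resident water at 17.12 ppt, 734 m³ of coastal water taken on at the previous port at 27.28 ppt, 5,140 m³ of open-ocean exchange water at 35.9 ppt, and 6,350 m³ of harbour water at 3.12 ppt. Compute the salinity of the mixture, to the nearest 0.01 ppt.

18.25 ppt

Mass of salt is conserved:
salt = 1,170×17.12 + 734×27.28 + 5,140×35.9 + 6,350×3.12 = 20,030.4 + 20,023.52 + 184,526 + 19,812 = 244,391.92
volume = 1,170 + 734 + 5,140 + 6,350 = 13,394 m³
S = 244,391.92 / 13,394 = 18.2464 ppt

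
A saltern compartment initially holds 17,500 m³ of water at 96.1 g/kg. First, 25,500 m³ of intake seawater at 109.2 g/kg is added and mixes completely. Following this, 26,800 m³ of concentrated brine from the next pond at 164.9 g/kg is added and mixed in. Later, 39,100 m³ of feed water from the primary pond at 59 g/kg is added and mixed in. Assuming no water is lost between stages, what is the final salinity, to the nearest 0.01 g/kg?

Total salt / total volume:
Initial salt = 17,500×96.1 = 1,681,750
After stage 1: salt = 1,681,750 + 25,500×109.2 = 4,466,350; volume = 43,000 m³; S = 103.869 g/kg
After stage 2: salt = 4,466,350 + 26,800×164.9 = 8,885,670; volume = 69,800 m³; S = 127.302 g/kg
After stage 3: salt = 8,885,670 + 39,100×59 = 11,192,570; volume = 108,900 m³
S = 11,192,570 / 108,900 = 102.7784 g/kg

102.78 g/kg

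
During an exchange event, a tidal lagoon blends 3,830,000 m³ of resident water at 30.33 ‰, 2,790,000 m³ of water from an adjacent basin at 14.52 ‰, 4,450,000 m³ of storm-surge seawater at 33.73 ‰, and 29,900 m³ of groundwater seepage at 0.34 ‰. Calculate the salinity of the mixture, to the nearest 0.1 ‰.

Salt balance:
salt = 3,830,000×30.33 + 2,790,000×14.52 + 4,450,000×33.73 + 29,900×0.34 = 116,163,900 + 40,510,800 + 150,098,500 + 10,166 = 306,783,366
volume = 3,830,000 + 2,790,000 + 4,450,000 + 29,900 = 11,099,900 m³
S = 306,783,366 / 11,099,900 = 27.638 ‰

27.6 ‰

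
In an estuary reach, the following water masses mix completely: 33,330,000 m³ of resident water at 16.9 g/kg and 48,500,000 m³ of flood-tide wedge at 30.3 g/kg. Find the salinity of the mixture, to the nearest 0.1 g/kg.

Conserving salt mass:
salt = 33,330,000×16.9 + 48,500,000×30.3 = 563,277,000 + 1,469,550,000 = 2,032,827,000
volume = 33,330,000 + 48,500,000 = 81,830,000 m³
S = 2,032,827,000 / 81,830,000 = 24.842 g/kg

24.8 g/kg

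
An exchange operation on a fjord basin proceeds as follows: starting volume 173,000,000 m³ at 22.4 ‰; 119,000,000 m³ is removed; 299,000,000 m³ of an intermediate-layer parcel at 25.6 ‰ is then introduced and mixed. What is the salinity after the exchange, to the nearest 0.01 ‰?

Remaining after removal: 54,000,000 m³ at 22.4 ‰ (salt = 1,209,600,000)
After addition: salt = 1,209,600,000 + 299,000,000×25.6 = 8,864,000,000; volume = 353,000,000 m³
S = 8,864,000,000 / 353,000,000 = 25.1105 ‰

25.11 ‰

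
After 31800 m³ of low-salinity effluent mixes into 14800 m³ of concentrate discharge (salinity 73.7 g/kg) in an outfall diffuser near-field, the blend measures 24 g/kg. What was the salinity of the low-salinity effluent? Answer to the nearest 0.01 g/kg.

0.87 g/kg

Salt balance: 14,800×73.7 + 31,800×S = 46,600×24
1,090,760 + 31,800·S = 1,118,400
S = (1,118,400 − 1,090,760) / 31,800 = 0.8692 g/kg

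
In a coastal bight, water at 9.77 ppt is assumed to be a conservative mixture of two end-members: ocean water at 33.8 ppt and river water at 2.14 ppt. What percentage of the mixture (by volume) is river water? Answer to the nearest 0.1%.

75.9%

Let f be the freshwater fraction. Salt balance per unit volume:
f×2.14 + (1−f)×33.8 = 9.77
f = (33.8 − 9.77) / (33.8 − 2.14) = 24.03/31.66 = 0.759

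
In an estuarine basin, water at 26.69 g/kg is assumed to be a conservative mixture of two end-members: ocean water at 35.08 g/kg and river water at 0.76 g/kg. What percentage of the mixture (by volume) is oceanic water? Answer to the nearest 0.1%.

75.6%

Let g be the oceanic fraction. Salt balance per unit volume:
g×35.08 + (1−g)×0.76 = 26.69
g = (26.69 − 0.76) / (35.08 − 0.76) = 25.93/34.32 = 0.7555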